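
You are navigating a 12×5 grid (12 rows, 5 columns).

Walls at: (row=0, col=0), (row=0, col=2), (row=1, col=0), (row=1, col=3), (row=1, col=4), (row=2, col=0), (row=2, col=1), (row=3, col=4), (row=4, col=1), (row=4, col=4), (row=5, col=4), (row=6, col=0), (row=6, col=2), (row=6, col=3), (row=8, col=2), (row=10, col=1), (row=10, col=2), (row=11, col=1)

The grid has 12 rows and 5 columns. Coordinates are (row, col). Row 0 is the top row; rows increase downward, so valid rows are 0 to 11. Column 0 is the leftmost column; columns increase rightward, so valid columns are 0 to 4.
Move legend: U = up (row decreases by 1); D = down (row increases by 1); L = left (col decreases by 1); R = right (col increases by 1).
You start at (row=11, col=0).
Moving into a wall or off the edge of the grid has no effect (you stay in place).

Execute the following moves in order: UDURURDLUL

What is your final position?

Start: (row=11, col=0)
  U (up): (row=11, col=0) -> (row=10, col=0)
  D (down): (row=10, col=0) -> (row=11, col=0)
  U (up): (row=11, col=0) -> (row=10, col=0)
  R (right): blocked, stay at (row=10, col=0)
  U (up): (row=10, col=0) -> (row=9, col=0)
  R (right): (row=9, col=0) -> (row=9, col=1)
  D (down): blocked, stay at (row=9, col=1)
  L (left): (row=9, col=1) -> (row=9, col=0)
  U (up): (row=9, col=0) -> (row=8, col=0)
  L (left): blocked, stay at (row=8, col=0)
Final: (row=8, col=0)

Answer: Final position: (row=8, col=0)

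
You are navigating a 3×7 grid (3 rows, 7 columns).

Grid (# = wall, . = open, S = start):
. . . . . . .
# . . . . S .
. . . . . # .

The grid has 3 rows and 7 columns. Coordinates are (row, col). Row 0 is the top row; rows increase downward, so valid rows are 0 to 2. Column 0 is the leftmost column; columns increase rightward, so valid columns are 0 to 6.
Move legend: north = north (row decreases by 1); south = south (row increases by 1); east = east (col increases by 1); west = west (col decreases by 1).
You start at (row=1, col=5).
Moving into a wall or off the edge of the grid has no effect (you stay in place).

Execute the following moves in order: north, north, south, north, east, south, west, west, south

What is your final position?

Answer: Final position: (row=2, col=4)

Derivation:
Start: (row=1, col=5)
  north (north): (row=1, col=5) -> (row=0, col=5)
  north (north): blocked, stay at (row=0, col=5)
  south (south): (row=0, col=5) -> (row=1, col=5)
  north (north): (row=1, col=5) -> (row=0, col=5)
  east (east): (row=0, col=5) -> (row=0, col=6)
  south (south): (row=0, col=6) -> (row=1, col=6)
  west (west): (row=1, col=6) -> (row=1, col=5)
  west (west): (row=1, col=5) -> (row=1, col=4)
  south (south): (row=1, col=4) -> (row=2, col=4)
Final: (row=2, col=4)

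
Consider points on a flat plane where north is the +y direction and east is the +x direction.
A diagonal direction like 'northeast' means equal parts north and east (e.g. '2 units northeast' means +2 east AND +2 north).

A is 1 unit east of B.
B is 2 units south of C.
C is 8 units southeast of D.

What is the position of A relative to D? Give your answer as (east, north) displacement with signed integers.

Answer: A is at (east=9, north=-10) relative to D.

Derivation:
Place D at the origin (east=0, north=0).
  C is 8 units southeast of D: delta (east=+8, north=-8); C at (east=8, north=-8).
  B is 2 units south of C: delta (east=+0, north=-2); B at (east=8, north=-10).
  A is 1 unit east of B: delta (east=+1, north=+0); A at (east=9, north=-10).
Therefore A relative to D: (east=9, north=-10).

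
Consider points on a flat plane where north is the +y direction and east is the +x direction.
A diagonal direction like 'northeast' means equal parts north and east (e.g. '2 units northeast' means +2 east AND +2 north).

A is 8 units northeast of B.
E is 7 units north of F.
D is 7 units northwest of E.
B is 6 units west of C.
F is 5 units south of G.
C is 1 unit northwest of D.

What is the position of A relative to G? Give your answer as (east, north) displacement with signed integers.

Place G at the origin (east=0, north=0).
  F is 5 units south of G: delta (east=+0, north=-5); F at (east=0, north=-5).
  E is 7 units north of F: delta (east=+0, north=+7); E at (east=0, north=2).
  D is 7 units northwest of E: delta (east=-7, north=+7); D at (east=-7, north=9).
  C is 1 unit northwest of D: delta (east=-1, north=+1); C at (east=-8, north=10).
  B is 6 units west of C: delta (east=-6, north=+0); B at (east=-14, north=10).
  A is 8 units northeast of B: delta (east=+8, north=+8); A at (east=-6, north=18).
Therefore A relative to G: (east=-6, north=18).

Answer: A is at (east=-6, north=18) relative to G.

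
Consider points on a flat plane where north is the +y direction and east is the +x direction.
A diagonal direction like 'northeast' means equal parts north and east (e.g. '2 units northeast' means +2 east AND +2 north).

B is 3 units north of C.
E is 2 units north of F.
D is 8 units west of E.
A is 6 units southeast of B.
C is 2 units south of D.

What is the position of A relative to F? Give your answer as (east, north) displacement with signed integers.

Answer: A is at (east=-2, north=-3) relative to F.

Derivation:
Place F at the origin (east=0, north=0).
  E is 2 units north of F: delta (east=+0, north=+2); E at (east=0, north=2).
  D is 8 units west of E: delta (east=-8, north=+0); D at (east=-8, north=2).
  C is 2 units south of D: delta (east=+0, north=-2); C at (east=-8, north=0).
  B is 3 units north of C: delta (east=+0, north=+3); B at (east=-8, north=3).
  A is 6 units southeast of B: delta (east=+6, north=-6); A at (east=-2, north=-3).
Therefore A relative to F: (east=-2, north=-3).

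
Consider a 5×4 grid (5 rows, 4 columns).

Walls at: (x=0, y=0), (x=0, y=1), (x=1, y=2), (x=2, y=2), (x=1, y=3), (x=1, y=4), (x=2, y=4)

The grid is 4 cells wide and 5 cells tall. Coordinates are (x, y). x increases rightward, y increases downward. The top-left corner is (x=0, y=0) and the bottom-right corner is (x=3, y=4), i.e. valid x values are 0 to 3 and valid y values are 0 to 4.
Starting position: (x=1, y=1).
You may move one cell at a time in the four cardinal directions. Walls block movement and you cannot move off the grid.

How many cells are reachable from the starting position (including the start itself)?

Answer: Reachable cells: 10

Derivation:
BFS flood-fill from (x=1, y=1):
  Distance 0: (x=1, y=1)
  Distance 1: (x=1, y=0), (x=2, y=1)
  Distance 2: (x=2, y=0), (x=3, y=1)
  Distance 3: (x=3, y=0), (x=3, y=2)
  Distance 4: (x=3, y=3)
  Distance 5: (x=2, y=3), (x=3, y=4)
Total reachable: 10 (grid has 13 open cells total)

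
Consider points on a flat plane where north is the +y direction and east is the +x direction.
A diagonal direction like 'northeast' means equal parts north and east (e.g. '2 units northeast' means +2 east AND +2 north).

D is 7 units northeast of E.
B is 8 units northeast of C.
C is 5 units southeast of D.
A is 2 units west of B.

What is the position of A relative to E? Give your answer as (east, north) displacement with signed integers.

Answer: A is at (east=18, north=10) relative to E.

Derivation:
Place E at the origin (east=0, north=0).
  D is 7 units northeast of E: delta (east=+7, north=+7); D at (east=7, north=7).
  C is 5 units southeast of D: delta (east=+5, north=-5); C at (east=12, north=2).
  B is 8 units northeast of C: delta (east=+8, north=+8); B at (east=20, north=10).
  A is 2 units west of B: delta (east=-2, north=+0); A at (east=18, north=10).
Therefore A relative to E: (east=18, north=10).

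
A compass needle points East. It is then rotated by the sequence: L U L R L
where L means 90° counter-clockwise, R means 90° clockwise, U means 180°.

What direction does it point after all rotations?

Answer: Final heading: East

Derivation:
Start: East
  L (left (90° counter-clockwise)) -> North
  U (U-turn (180°)) -> South
  L (left (90° counter-clockwise)) -> East
  R (right (90° clockwise)) -> South
  L (left (90° counter-clockwise)) -> East
Final: East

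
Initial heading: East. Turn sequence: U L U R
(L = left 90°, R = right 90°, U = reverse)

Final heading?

Answer: Final heading: East

Derivation:
Start: East
  U (U-turn (180°)) -> West
  L (left (90° counter-clockwise)) -> South
  U (U-turn (180°)) -> North
  R (right (90° clockwise)) -> East
Final: East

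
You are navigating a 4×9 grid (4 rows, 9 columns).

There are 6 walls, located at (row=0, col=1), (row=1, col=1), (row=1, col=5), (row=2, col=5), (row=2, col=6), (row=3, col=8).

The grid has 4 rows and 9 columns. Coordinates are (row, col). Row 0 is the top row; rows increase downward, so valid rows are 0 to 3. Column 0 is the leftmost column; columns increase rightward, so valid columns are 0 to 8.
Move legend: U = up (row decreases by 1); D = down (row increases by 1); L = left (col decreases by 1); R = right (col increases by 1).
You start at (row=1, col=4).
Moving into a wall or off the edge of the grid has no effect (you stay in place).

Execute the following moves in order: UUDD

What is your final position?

Answer: Final position: (row=2, col=4)

Derivation:
Start: (row=1, col=4)
  U (up): (row=1, col=4) -> (row=0, col=4)
  U (up): blocked, stay at (row=0, col=4)
  D (down): (row=0, col=4) -> (row=1, col=4)
  D (down): (row=1, col=4) -> (row=2, col=4)
Final: (row=2, col=4)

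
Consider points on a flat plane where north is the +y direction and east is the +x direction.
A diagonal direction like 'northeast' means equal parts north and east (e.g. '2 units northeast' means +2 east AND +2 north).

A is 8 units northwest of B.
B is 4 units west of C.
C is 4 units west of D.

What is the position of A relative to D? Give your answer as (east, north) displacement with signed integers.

Answer: A is at (east=-16, north=8) relative to D.

Derivation:
Place D at the origin (east=0, north=0).
  C is 4 units west of D: delta (east=-4, north=+0); C at (east=-4, north=0).
  B is 4 units west of C: delta (east=-4, north=+0); B at (east=-8, north=0).
  A is 8 units northwest of B: delta (east=-8, north=+8); A at (east=-16, north=8).
Therefore A relative to D: (east=-16, north=8).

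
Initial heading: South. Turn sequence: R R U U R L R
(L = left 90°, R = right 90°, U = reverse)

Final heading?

Answer: Final heading: East

Derivation:
Start: South
  R (right (90° clockwise)) -> West
  R (right (90° clockwise)) -> North
  U (U-turn (180°)) -> South
  U (U-turn (180°)) -> North
  R (right (90° clockwise)) -> East
  L (left (90° counter-clockwise)) -> North
  R (right (90° clockwise)) -> East
Final: East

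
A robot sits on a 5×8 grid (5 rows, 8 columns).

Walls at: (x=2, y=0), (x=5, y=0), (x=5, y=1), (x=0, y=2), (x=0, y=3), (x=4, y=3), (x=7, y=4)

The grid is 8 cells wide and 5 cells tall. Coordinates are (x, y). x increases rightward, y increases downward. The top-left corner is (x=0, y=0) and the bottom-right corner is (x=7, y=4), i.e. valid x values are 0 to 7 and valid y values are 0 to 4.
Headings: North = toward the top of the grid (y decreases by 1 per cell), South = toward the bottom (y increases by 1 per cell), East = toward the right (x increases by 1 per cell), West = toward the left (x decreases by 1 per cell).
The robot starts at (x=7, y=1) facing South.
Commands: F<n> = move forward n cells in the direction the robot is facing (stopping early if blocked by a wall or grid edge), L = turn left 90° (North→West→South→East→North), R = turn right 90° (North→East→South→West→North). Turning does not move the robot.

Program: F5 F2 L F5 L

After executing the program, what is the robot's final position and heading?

Answer: Final position: (x=7, y=3), facing North

Derivation:
Start: (x=7, y=1), facing South
  F5: move forward 2/5 (blocked), now at (x=7, y=3)
  F2: move forward 0/2 (blocked), now at (x=7, y=3)
  L: turn left, now facing East
  F5: move forward 0/5 (blocked), now at (x=7, y=3)
  L: turn left, now facing North
Final: (x=7, y=3), facing North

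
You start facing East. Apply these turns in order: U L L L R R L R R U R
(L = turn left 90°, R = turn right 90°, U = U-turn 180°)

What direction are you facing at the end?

Answer: Final heading: South

Derivation:
Start: East
  U (U-turn (180°)) -> West
  L (left (90° counter-clockwise)) -> South
  L (left (90° counter-clockwise)) -> East
  L (left (90° counter-clockwise)) -> North
  R (right (90° clockwise)) -> East
  R (right (90° clockwise)) -> South
  L (left (90° counter-clockwise)) -> East
  R (right (90° clockwise)) -> South
  R (right (90° clockwise)) -> West
  U (U-turn (180°)) -> East
  R (right (90° clockwise)) -> South
Final: South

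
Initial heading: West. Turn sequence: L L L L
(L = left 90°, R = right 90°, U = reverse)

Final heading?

Start: West
  L (left (90° counter-clockwise)) -> South
  L (left (90° counter-clockwise)) -> East
  L (left (90° counter-clockwise)) -> North
  L (left (90° counter-clockwise)) -> West
Final: West

Answer: Final heading: West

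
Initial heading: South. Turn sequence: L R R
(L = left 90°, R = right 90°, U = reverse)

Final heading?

Answer: Final heading: West

Derivation:
Start: South
  L (left (90° counter-clockwise)) -> East
  R (right (90° clockwise)) -> South
  R (right (90° clockwise)) -> West
Final: West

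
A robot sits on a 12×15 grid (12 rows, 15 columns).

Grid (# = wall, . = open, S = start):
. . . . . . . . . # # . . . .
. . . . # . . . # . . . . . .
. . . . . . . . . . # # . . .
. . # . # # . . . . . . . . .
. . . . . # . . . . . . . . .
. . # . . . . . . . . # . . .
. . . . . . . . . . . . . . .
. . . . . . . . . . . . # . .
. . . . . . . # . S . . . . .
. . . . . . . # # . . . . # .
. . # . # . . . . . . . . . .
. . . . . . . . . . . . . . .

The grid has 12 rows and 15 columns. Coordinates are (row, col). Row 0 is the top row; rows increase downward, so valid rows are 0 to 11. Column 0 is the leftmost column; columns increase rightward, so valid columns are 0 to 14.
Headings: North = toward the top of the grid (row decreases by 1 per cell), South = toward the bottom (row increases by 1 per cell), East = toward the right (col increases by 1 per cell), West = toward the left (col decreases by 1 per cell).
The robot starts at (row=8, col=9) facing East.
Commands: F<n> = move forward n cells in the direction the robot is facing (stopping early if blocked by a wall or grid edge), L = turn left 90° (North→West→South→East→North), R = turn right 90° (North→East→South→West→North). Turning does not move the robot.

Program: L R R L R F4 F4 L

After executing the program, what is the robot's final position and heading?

Start: (row=8, col=9), facing East
  L: turn left, now facing North
  R: turn right, now facing East
  R: turn right, now facing South
  L: turn left, now facing East
  R: turn right, now facing South
  F4: move forward 3/4 (blocked), now at (row=11, col=9)
  F4: move forward 0/4 (blocked), now at (row=11, col=9)
  L: turn left, now facing East
Final: (row=11, col=9), facing East

Answer: Final position: (row=11, col=9), facing East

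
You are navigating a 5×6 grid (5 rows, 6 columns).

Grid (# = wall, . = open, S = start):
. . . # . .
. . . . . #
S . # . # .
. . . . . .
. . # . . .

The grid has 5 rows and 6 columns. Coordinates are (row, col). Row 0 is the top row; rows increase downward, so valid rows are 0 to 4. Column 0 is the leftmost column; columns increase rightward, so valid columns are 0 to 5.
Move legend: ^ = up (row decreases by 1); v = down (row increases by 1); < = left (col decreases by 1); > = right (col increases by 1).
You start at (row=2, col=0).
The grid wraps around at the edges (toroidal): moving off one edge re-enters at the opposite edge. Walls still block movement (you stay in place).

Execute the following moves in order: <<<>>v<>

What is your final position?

Answer: Final position: (row=3, col=1)

Derivation:
Start: (row=2, col=0)
  < (left): (row=2, col=0) -> (row=2, col=5)
  < (left): blocked, stay at (row=2, col=5)
  < (left): blocked, stay at (row=2, col=5)
  > (right): (row=2, col=5) -> (row=2, col=0)
  > (right): (row=2, col=0) -> (row=2, col=1)
  v (down): (row=2, col=1) -> (row=3, col=1)
  < (left): (row=3, col=1) -> (row=3, col=0)
  > (right): (row=3, col=0) -> (row=3, col=1)
Final: (row=3, col=1)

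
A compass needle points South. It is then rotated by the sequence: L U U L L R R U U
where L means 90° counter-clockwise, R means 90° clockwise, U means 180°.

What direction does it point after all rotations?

Answer: Final heading: East

Derivation:
Start: South
  L (left (90° counter-clockwise)) -> East
  U (U-turn (180°)) -> West
  U (U-turn (180°)) -> East
  L (left (90° counter-clockwise)) -> North
  L (left (90° counter-clockwise)) -> West
  R (right (90° clockwise)) -> North
  R (right (90° clockwise)) -> East
  U (U-turn (180°)) -> West
  U (U-turn (180°)) -> East
Final: East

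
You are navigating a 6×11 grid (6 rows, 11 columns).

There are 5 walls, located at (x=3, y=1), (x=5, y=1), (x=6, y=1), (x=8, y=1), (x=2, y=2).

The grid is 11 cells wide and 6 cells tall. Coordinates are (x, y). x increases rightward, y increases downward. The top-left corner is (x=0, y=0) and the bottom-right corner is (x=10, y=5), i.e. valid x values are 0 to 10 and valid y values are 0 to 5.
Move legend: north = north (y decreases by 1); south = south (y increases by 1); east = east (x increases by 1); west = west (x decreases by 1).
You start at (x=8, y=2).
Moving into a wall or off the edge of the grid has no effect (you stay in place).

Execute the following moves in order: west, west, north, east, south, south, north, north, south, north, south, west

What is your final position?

Start: (x=8, y=2)
  west (west): (x=8, y=2) -> (x=7, y=2)
  west (west): (x=7, y=2) -> (x=6, y=2)
  north (north): blocked, stay at (x=6, y=2)
  east (east): (x=6, y=2) -> (x=7, y=2)
  south (south): (x=7, y=2) -> (x=7, y=3)
  south (south): (x=7, y=3) -> (x=7, y=4)
  north (north): (x=7, y=4) -> (x=7, y=3)
  north (north): (x=7, y=3) -> (x=7, y=2)
  south (south): (x=7, y=2) -> (x=7, y=3)
  north (north): (x=7, y=3) -> (x=7, y=2)
  south (south): (x=7, y=2) -> (x=7, y=3)
  west (west): (x=7, y=3) -> (x=6, y=3)
Final: (x=6, y=3)

Answer: Final position: (x=6, y=3)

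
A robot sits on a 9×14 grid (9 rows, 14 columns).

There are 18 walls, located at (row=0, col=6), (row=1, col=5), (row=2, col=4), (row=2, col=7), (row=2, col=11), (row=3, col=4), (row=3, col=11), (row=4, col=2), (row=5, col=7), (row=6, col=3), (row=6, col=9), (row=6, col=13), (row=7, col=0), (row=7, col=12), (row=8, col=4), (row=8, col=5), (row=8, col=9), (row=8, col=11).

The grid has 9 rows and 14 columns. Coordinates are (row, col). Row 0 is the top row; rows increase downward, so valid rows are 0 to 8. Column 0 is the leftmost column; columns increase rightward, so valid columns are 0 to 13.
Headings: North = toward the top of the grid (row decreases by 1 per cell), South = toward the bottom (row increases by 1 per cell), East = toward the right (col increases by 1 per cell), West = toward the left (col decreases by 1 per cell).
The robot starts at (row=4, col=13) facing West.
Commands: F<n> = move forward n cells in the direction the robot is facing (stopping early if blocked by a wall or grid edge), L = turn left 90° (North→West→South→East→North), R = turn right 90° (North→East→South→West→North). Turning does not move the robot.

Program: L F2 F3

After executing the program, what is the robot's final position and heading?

Start: (row=4, col=13), facing West
  L: turn left, now facing South
  F2: move forward 1/2 (blocked), now at (row=5, col=13)
  F3: move forward 0/3 (blocked), now at (row=5, col=13)
Final: (row=5, col=13), facing South

Answer: Final position: (row=5, col=13), facing South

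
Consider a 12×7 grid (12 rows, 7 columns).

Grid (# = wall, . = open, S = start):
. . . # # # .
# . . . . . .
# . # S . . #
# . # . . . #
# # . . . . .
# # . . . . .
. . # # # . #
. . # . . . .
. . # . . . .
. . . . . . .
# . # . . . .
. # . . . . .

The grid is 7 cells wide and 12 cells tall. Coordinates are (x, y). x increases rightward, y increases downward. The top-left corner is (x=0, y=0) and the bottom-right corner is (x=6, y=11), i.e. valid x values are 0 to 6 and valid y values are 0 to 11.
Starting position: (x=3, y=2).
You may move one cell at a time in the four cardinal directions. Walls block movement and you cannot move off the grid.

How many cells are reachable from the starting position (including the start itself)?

Answer: Reachable cells: 60

Derivation:
BFS flood-fill from (x=3, y=2):
  Distance 0: (x=3, y=2)
  Distance 1: (x=3, y=1), (x=4, y=2), (x=3, y=3)
  Distance 2: (x=2, y=1), (x=4, y=1), (x=5, y=2), (x=4, y=3), (x=3, y=4)
  Distance 3: (x=2, y=0), (x=1, y=1), (x=5, y=1), (x=5, y=3), (x=2, y=4), (x=4, y=4), (x=3, y=5)
  Distance 4: (x=1, y=0), (x=6, y=1), (x=1, y=2), (x=5, y=4), (x=2, y=5), (x=4, y=5)
  Distance 5: (x=0, y=0), (x=6, y=0), (x=1, y=3), (x=6, y=4), (x=5, y=5)
  Distance 6: (x=6, y=5), (x=5, y=6)
  Distance 7: (x=5, y=7)
  Distance 8: (x=4, y=7), (x=6, y=7), (x=5, y=8)
  Distance 9: (x=3, y=7), (x=4, y=8), (x=6, y=8), (x=5, y=9)
  Distance 10: (x=3, y=8), (x=4, y=9), (x=6, y=9), (x=5, y=10)
  Distance 11: (x=3, y=9), (x=4, y=10), (x=6, y=10), (x=5, y=11)
  Distance 12: (x=2, y=9), (x=3, y=10), (x=4, y=11), (x=6, y=11)
  Distance 13: (x=1, y=9), (x=3, y=11)
  Distance 14: (x=1, y=8), (x=0, y=9), (x=1, y=10), (x=2, y=11)
  Distance 15: (x=1, y=7), (x=0, y=8)
  Distance 16: (x=1, y=6), (x=0, y=7)
  Distance 17: (x=0, y=6)
Total reachable: 60 (grid has 61 open cells total)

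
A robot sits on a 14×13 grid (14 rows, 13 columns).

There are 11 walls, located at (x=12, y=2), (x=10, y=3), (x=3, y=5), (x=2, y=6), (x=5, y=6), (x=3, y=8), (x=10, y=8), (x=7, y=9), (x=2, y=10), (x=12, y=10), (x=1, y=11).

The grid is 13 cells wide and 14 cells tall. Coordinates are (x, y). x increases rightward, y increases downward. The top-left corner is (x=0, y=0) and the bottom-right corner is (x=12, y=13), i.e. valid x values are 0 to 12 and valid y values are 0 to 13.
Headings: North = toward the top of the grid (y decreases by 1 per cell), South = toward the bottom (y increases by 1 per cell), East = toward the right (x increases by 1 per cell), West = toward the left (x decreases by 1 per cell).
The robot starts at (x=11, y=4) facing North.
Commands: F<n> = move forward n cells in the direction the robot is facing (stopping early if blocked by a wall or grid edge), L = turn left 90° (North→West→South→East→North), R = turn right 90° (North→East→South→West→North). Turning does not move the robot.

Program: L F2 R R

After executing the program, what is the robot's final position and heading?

Answer: Final position: (x=9, y=4), facing East

Derivation:
Start: (x=11, y=4), facing North
  L: turn left, now facing West
  F2: move forward 2, now at (x=9, y=4)
  R: turn right, now facing North
  R: turn right, now facing East
Final: (x=9, y=4), facing East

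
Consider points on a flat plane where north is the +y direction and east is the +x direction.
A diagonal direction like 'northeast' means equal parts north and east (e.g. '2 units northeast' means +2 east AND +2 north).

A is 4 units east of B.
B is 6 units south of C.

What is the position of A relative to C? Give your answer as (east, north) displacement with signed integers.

Answer: A is at (east=4, north=-6) relative to C.

Derivation:
Place C at the origin (east=0, north=0).
  B is 6 units south of C: delta (east=+0, north=-6); B at (east=0, north=-6).
  A is 4 units east of B: delta (east=+4, north=+0); A at (east=4, north=-6).
Therefore A relative to C: (east=4, north=-6).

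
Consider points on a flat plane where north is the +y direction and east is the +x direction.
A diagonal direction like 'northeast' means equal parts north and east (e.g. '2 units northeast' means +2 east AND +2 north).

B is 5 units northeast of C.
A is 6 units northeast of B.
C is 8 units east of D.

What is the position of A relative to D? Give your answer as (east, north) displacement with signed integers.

Answer: A is at (east=19, north=11) relative to D.

Derivation:
Place D at the origin (east=0, north=0).
  C is 8 units east of D: delta (east=+8, north=+0); C at (east=8, north=0).
  B is 5 units northeast of C: delta (east=+5, north=+5); B at (east=13, north=5).
  A is 6 units northeast of B: delta (east=+6, north=+6); A at (east=19, north=11).
Therefore A relative to D: (east=19, north=11).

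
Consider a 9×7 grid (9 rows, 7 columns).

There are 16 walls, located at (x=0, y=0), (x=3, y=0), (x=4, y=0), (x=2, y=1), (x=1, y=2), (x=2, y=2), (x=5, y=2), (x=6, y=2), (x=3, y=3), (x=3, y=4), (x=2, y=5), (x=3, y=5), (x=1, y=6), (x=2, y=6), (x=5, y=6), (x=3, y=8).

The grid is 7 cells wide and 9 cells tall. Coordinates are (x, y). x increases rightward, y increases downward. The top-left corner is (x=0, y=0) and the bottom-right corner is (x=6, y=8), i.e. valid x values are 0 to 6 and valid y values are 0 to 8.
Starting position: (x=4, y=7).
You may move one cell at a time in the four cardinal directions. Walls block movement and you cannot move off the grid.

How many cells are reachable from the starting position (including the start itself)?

BFS flood-fill from (x=4, y=7):
  Distance 0: (x=4, y=7)
  Distance 1: (x=4, y=6), (x=3, y=7), (x=5, y=7), (x=4, y=8)
  Distance 2: (x=4, y=5), (x=3, y=6), (x=2, y=7), (x=6, y=7), (x=5, y=8)
  Distance 3: (x=4, y=4), (x=5, y=5), (x=6, y=6), (x=1, y=7), (x=2, y=8), (x=6, y=8)
  Distance 4: (x=4, y=3), (x=5, y=4), (x=6, y=5), (x=0, y=7), (x=1, y=8)
  Distance 5: (x=4, y=2), (x=5, y=3), (x=6, y=4), (x=0, y=6), (x=0, y=8)
  Distance 6: (x=4, y=1), (x=3, y=2), (x=6, y=3), (x=0, y=5)
  Distance 7: (x=3, y=1), (x=5, y=1), (x=0, y=4), (x=1, y=5)
  Distance 8: (x=5, y=0), (x=6, y=1), (x=0, y=3), (x=1, y=4)
  Distance 9: (x=6, y=0), (x=0, y=2), (x=1, y=3), (x=2, y=4)
  Distance 10: (x=0, y=1), (x=2, y=3)
  Distance 11: (x=1, y=1)
  Distance 12: (x=1, y=0)
  Distance 13: (x=2, y=0)
Total reachable: 47 (grid has 47 open cells total)

Answer: Reachable cells: 47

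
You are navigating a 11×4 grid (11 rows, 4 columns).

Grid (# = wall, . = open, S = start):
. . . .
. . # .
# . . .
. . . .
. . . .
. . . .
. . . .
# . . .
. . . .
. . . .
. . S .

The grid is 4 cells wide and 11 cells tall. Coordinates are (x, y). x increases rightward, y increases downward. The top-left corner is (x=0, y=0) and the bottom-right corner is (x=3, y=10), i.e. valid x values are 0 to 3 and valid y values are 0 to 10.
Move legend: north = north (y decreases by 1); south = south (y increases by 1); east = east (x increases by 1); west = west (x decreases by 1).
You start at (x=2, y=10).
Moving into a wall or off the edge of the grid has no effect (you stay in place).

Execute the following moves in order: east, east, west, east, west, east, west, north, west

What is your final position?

Answer: Final position: (x=1, y=9)

Derivation:
Start: (x=2, y=10)
  east (east): (x=2, y=10) -> (x=3, y=10)
  east (east): blocked, stay at (x=3, y=10)
  west (west): (x=3, y=10) -> (x=2, y=10)
  east (east): (x=2, y=10) -> (x=3, y=10)
  west (west): (x=3, y=10) -> (x=2, y=10)
  east (east): (x=2, y=10) -> (x=3, y=10)
  west (west): (x=3, y=10) -> (x=2, y=10)
  north (north): (x=2, y=10) -> (x=2, y=9)
  west (west): (x=2, y=9) -> (x=1, y=9)
Final: (x=1, y=9)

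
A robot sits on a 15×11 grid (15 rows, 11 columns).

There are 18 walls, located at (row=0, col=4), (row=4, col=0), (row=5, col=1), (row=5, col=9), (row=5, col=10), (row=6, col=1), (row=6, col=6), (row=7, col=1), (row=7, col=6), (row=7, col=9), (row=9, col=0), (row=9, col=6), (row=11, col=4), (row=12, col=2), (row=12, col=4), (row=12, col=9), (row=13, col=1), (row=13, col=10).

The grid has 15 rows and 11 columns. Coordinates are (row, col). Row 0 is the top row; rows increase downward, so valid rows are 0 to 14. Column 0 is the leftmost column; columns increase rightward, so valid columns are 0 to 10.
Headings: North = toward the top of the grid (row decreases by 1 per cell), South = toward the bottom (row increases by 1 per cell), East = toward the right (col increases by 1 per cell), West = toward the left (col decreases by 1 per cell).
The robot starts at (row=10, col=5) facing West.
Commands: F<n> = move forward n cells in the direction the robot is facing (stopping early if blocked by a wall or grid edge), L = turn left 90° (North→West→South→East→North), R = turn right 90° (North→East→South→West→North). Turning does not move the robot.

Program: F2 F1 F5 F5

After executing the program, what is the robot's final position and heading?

Start: (row=10, col=5), facing West
  F2: move forward 2, now at (row=10, col=3)
  F1: move forward 1, now at (row=10, col=2)
  F5: move forward 2/5 (blocked), now at (row=10, col=0)
  F5: move forward 0/5 (blocked), now at (row=10, col=0)
Final: (row=10, col=0), facing West

Answer: Final position: (row=10, col=0), facing West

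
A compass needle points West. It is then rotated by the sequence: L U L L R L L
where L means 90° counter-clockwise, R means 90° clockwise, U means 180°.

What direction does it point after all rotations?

Start: West
  L (left (90° counter-clockwise)) -> South
  U (U-turn (180°)) -> North
  L (left (90° counter-clockwise)) -> West
  L (left (90° counter-clockwise)) -> South
  R (right (90° clockwise)) -> West
  L (left (90° counter-clockwise)) -> South
  L (left (90° counter-clockwise)) -> East
Final: East

Answer: Final heading: East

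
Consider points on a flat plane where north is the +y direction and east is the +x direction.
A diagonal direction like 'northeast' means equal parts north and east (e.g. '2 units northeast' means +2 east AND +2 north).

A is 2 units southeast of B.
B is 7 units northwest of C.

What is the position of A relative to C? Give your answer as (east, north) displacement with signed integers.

Answer: A is at (east=-5, north=5) relative to C.

Derivation:
Place C at the origin (east=0, north=0).
  B is 7 units northwest of C: delta (east=-7, north=+7); B at (east=-7, north=7).
  A is 2 units southeast of B: delta (east=+2, north=-2); A at (east=-5, north=5).
Therefore A relative to C: (east=-5, north=5).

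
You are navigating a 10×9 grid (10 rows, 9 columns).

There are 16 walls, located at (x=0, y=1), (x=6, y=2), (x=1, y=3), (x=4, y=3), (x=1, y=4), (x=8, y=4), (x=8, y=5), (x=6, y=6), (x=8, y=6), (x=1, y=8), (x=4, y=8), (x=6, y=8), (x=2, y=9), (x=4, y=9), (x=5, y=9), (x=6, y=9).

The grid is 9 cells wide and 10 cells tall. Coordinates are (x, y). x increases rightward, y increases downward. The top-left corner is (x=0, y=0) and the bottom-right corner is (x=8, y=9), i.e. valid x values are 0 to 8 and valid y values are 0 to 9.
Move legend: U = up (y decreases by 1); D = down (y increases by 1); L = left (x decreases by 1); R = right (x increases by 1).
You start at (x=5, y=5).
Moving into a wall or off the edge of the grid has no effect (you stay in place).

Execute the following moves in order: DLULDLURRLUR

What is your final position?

Answer: Final position: (x=4, y=4)

Derivation:
Start: (x=5, y=5)
  D (down): (x=5, y=5) -> (x=5, y=6)
  L (left): (x=5, y=6) -> (x=4, y=6)
  U (up): (x=4, y=6) -> (x=4, y=5)
  L (left): (x=4, y=5) -> (x=3, y=5)
  D (down): (x=3, y=5) -> (x=3, y=6)
  L (left): (x=3, y=6) -> (x=2, y=6)
  U (up): (x=2, y=6) -> (x=2, y=5)
  R (right): (x=2, y=5) -> (x=3, y=5)
  R (right): (x=3, y=5) -> (x=4, y=5)
  L (left): (x=4, y=5) -> (x=3, y=5)
  U (up): (x=3, y=5) -> (x=3, y=4)
  R (right): (x=3, y=4) -> (x=4, y=4)
Final: (x=4, y=4)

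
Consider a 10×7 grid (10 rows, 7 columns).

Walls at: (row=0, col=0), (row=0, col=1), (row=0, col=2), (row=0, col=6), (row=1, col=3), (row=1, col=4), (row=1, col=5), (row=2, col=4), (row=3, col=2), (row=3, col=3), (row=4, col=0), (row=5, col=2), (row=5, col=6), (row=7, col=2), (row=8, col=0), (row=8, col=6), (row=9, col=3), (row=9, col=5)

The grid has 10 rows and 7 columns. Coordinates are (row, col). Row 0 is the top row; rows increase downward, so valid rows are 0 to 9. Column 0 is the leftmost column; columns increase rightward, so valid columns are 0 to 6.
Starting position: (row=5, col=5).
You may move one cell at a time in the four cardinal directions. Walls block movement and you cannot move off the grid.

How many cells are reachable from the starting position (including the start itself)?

Answer: Reachable cells: 48

Derivation:
BFS flood-fill from (row=5, col=5):
  Distance 0: (row=5, col=5)
  Distance 1: (row=4, col=5), (row=5, col=4), (row=6, col=5)
  Distance 2: (row=3, col=5), (row=4, col=4), (row=4, col=6), (row=5, col=3), (row=6, col=4), (row=6, col=6), (row=7, col=5)
  Distance 3: (row=2, col=5), (row=3, col=4), (row=3, col=6), (row=4, col=3), (row=6, col=3), (row=7, col=4), (row=7, col=6), (row=8, col=5)
  Distance 4: (row=2, col=6), (row=4, col=2), (row=6, col=2), (row=7, col=3), (row=8, col=4)
  Distance 5: (row=1, col=6), (row=4, col=1), (row=6, col=1), (row=8, col=3), (row=9, col=4)
  Distance 6: (row=3, col=1), (row=5, col=1), (row=6, col=0), (row=7, col=1), (row=8, col=2)
  Distance 7: (row=2, col=1), (row=3, col=0), (row=5, col=0), (row=7, col=0), (row=8, col=1), (row=9, col=2)
  Distance 8: (row=1, col=1), (row=2, col=0), (row=2, col=2), (row=9, col=1)
  Distance 9: (row=1, col=0), (row=1, col=2), (row=2, col=3), (row=9, col=0)
Total reachable: 48 (grid has 52 open cells total)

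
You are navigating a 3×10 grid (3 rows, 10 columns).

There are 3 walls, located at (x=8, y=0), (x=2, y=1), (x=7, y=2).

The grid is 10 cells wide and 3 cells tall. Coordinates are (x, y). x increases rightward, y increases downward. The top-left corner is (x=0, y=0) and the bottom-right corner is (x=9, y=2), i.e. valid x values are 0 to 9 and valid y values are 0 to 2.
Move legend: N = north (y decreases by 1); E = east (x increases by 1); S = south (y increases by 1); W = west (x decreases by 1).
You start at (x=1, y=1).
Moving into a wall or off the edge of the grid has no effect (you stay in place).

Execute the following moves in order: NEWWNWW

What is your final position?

Start: (x=1, y=1)
  N (north): (x=1, y=1) -> (x=1, y=0)
  E (east): (x=1, y=0) -> (x=2, y=0)
  W (west): (x=2, y=0) -> (x=1, y=0)
  W (west): (x=1, y=0) -> (x=0, y=0)
  N (north): blocked, stay at (x=0, y=0)
  W (west): blocked, stay at (x=0, y=0)
  W (west): blocked, stay at (x=0, y=0)
Final: (x=0, y=0)

Answer: Final position: (x=0, y=0)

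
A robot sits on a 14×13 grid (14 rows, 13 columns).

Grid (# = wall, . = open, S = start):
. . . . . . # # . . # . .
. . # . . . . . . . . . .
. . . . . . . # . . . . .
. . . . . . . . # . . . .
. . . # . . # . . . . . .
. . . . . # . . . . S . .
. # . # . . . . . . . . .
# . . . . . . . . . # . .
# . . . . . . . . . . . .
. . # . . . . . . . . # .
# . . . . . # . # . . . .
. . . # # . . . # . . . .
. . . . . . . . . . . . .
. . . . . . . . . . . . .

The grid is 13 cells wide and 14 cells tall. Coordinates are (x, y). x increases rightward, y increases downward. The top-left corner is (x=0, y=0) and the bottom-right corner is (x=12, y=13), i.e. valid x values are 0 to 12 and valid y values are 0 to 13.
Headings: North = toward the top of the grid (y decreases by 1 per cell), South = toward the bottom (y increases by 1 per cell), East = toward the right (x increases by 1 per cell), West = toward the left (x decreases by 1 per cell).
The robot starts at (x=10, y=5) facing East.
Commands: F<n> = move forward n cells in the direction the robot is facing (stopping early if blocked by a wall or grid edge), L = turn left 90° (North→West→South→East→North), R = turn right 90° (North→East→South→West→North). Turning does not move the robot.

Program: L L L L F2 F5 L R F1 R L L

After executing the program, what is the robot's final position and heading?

Start: (x=10, y=5), facing East
  L: turn left, now facing North
  L: turn left, now facing West
  L: turn left, now facing South
  L: turn left, now facing East
  F2: move forward 2, now at (x=12, y=5)
  F5: move forward 0/5 (blocked), now at (x=12, y=5)
  L: turn left, now facing North
  R: turn right, now facing East
  F1: move forward 0/1 (blocked), now at (x=12, y=5)
  R: turn right, now facing South
  L: turn left, now facing East
  L: turn left, now facing North
Final: (x=12, y=5), facing North

Answer: Final position: (x=12, y=5), facing North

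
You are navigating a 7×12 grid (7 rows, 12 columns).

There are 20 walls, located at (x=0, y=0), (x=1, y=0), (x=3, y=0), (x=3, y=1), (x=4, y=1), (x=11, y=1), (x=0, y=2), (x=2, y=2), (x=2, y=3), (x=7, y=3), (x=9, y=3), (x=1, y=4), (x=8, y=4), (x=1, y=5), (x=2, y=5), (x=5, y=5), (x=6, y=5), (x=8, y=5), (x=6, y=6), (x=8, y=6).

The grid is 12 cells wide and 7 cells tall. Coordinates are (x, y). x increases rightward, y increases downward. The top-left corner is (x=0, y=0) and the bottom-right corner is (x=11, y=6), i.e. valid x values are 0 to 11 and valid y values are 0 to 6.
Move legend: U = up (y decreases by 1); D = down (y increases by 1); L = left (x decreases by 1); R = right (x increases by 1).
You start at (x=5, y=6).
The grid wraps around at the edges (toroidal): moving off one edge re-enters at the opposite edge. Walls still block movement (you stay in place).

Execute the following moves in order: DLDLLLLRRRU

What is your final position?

Start: (x=5, y=6)
  D (down): (x=5, y=6) -> (x=5, y=0)
  L (left): (x=5, y=0) -> (x=4, y=0)
  D (down): blocked, stay at (x=4, y=0)
  [×4]L (left): blocked, stay at (x=4, y=0)
  R (right): (x=4, y=0) -> (x=5, y=0)
  R (right): (x=5, y=0) -> (x=6, y=0)
  R (right): (x=6, y=0) -> (x=7, y=0)
  U (up): (x=7, y=0) -> (x=7, y=6)
Final: (x=7, y=6)

Answer: Final position: (x=7, y=6)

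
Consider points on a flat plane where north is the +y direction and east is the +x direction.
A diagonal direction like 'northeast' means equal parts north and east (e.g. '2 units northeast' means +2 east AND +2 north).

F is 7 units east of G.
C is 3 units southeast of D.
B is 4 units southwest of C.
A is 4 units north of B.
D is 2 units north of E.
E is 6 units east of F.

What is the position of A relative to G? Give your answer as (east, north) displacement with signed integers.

Place G at the origin (east=0, north=0).
  F is 7 units east of G: delta (east=+7, north=+0); F at (east=7, north=0).
  E is 6 units east of F: delta (east=+6, north=+0); E at (east=13, north=0).
  D is 2 units north of E: delta (east=+0, north=+2); D at (east=13, north=2).
  C is 3 units southeast of D: delta (east=+3, north=-3); C at (east=16, north=-1).
  B is 4 units southwest of C: delta (east=-4, north=-4); B at (east=12, north=-5).
  A is 4 units north of B: delta (east=+0, north=+4); A at (east=12, north=-1).
Therefore A relative to G: (east=12, north=-1).

Answer: A is at (east=12, north=-1) relative to G.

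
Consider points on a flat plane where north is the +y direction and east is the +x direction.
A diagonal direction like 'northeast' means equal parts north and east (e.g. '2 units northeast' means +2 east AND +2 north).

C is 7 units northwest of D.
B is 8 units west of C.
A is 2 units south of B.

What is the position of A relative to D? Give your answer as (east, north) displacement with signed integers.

Answer: A is at (east=-15, north=5) relative to D.

Derivation:
Place D at the origin (east=0, north=0).
  C is 7 units northwest of D: delta (east=-7, north=+7); C at (east=-7, north=7).
  B is 8 units west of C: delta (east=-8, north=+0); B at (east=-15, north=7).
  A is 2 units south of B: delta (east=+0, north=-2); A at (east=-15, north=5).
Therefore A relative to D: (east=-15, north=5).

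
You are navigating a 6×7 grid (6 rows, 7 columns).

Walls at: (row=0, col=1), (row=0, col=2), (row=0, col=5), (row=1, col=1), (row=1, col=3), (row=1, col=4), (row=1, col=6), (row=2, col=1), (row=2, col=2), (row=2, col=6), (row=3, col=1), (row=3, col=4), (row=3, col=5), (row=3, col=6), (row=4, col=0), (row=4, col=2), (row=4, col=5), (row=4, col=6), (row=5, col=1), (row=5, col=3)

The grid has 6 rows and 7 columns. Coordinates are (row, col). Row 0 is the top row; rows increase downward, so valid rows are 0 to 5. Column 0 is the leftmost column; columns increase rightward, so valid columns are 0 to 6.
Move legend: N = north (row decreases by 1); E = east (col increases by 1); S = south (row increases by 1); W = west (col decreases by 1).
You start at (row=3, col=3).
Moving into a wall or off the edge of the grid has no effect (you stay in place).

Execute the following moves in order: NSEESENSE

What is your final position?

Start: (row=3, col=3)
  N (north): (row=3, col=3) -> (row=2, col=3)
  S (south): (row=2, col=3) -> (row=3, col=3)
  E (east): blocked, stay at (row=3, col=3)
  E (east): blocked, stay at (row=3, col=3)
  S (south): (row=3, col=3) -> (row=4, col=3)
  E (east): (row=4, col=3) -> (row=4, col=4)
  N (north): blocked, stay at (row=4, col=4)
  S (south): (row=4, col=4) -> (row=5, col=4)
  E (east): (row=5, col=4) -> (row=5, col=5)
Final: (row=5, col=5)

Answer: Final position: (row=5, col=5)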